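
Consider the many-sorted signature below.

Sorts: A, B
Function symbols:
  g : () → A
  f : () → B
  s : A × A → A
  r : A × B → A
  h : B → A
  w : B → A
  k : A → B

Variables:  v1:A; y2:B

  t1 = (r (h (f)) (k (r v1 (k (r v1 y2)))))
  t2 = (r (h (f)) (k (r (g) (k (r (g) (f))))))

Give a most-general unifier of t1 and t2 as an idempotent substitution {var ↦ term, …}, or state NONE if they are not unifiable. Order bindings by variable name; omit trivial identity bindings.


{v1 ↦ (g), y2 ↦ (f)}


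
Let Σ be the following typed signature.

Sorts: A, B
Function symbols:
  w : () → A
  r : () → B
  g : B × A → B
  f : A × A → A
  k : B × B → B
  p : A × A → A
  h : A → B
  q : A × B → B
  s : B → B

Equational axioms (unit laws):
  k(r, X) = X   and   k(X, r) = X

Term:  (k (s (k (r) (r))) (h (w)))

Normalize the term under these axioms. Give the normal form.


normal form = (k (s (r)) (h (w)))

1. (k (s (k (r) (r))) (h (w)))  →  (k (s (r)) (h (w)))


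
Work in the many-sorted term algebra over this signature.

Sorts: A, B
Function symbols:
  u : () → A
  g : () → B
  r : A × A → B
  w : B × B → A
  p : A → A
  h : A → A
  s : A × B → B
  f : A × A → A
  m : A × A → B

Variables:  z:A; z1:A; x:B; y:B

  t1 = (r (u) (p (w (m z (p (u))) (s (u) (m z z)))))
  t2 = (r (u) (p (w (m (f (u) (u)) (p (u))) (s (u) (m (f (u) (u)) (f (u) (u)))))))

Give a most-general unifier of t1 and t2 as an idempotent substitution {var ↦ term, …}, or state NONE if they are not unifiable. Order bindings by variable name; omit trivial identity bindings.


{z ↦ (f (u) (u))}


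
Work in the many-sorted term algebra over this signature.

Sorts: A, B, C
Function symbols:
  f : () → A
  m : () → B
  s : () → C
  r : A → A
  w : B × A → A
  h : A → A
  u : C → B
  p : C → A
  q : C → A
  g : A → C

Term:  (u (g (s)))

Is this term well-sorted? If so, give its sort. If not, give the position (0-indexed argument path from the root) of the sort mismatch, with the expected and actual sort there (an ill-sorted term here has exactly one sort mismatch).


    (s) : C
  (g (s)) : ✗ arg 0 at [0, 0] has sort C, expected A

ill-sorted at position [0, 0]: expected A, got C


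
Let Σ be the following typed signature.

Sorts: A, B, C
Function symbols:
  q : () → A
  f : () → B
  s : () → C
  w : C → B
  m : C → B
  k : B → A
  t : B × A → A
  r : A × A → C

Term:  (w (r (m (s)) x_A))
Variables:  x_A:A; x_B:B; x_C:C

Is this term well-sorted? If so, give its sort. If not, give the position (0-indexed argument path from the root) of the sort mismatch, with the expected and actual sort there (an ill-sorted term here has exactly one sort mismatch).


ill-sorted at position [0, 0]: expected A, got B

      (s) : C
    (m (s)) : B
    x_A : A
  (r (m (s)) x_A) : ✗ arg 0 at [0, 0] has sort B, expected A


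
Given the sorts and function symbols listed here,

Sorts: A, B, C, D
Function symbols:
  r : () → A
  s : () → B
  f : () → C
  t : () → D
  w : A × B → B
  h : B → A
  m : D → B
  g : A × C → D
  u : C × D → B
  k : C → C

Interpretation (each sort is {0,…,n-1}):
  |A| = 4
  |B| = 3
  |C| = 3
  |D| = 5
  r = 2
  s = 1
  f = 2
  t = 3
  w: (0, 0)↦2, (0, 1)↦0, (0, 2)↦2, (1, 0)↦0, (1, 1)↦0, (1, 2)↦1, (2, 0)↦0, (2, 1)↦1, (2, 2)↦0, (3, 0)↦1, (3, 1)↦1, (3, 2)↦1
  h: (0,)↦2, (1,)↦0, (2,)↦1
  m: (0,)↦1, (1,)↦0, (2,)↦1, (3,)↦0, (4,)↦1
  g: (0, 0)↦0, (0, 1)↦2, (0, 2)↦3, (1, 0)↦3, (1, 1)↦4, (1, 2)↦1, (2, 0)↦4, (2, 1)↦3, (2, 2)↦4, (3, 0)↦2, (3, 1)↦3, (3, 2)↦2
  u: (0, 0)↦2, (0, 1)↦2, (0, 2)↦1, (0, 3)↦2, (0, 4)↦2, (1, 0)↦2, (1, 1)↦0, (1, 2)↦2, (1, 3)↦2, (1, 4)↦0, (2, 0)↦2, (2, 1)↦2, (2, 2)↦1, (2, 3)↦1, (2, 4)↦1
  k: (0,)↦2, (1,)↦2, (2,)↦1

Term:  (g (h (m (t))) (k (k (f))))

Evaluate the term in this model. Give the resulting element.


value = 4

  t = 3
  (m (t)) = m(3,) = 0
  (h (m (t))) = h(0,) = 2
  f = 2
  (k (f)) = k(2,) = 1
  (k (k (f))) = k(1,) = 2
  (g (h (m (t))) (k (k (f)))) = g(2, 2) = 4


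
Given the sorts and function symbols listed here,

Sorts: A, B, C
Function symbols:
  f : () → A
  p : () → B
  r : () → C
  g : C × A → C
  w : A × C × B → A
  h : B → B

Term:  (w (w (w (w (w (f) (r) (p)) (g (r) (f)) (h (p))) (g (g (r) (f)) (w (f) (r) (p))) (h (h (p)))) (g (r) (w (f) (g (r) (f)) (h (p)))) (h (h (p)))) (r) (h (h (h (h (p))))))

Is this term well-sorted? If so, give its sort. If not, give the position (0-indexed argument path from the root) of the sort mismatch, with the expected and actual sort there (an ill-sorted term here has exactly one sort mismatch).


          (f) : A
          (r) : C
          (p) : B
        (w (f) (r) (p)) : A
          (r) : C
          (f) : A
        (g (r) (f)) : C
          (p) : B
        (h (p)) : B
      (w (w (f) (r) (p)) (g (r) (f)) (h (p))) : A
          (r) : C
          (f) : A
        (g (r) (f)) : C
          (f) : A
          (r) : C
          (p) : B
        (w (f) (r) (p)) : A
      (g (g (r) (f)) (w (f) (r) (p))) : C
          (p) : B
        (h (p)) : B
      (h (h (p))) : B
    (w (w (w (f) (r) (p)) (g (r) (f)) (h (p))) (g (g (r) (f)) (w (f) (r) (p))) (h (h (p)))) : A
      (r) : C
        (f) : A
          (r) : C
          (f) : A
        (g (r) (f)) : C
          (p) : B
        (h (p)) : B
      (w (f) (g (r) (f)) (h (p))) : A
    (g (r) (w (f) (g (r) (f)) (h (p)))) : C
        (p) : B
      (h (p)) : B
    (h (h (p))) : B
  (w (w (w (w (f) (r) (p)) (g (r) (f)) (h (p))) (g (g (r) (f)) (w (f) (r) (p))) (h (h (p)))) (g (r) (w (f) (g (r) (f)) (h (p)))) (h (h (p)))) : A
  (r) : C
          (p) : B
        (h (p)) : B
      (h (h (p))) : B
    (h (h (h (p)))) : B
  (h (h (h (h (p))))) : B
(w (w (w (w (w (f) (r) (p)) (g (r) (f)) (h (p))) (g (g (r) (f)) (w (f) (r) (p))) (h (h (p)))) (g (r) (w (f) (g (r) (f)) (h (p)))) (h (h (p)))) (r) (h (h (h (h (p)))))) : A

well-sorted; sort = A


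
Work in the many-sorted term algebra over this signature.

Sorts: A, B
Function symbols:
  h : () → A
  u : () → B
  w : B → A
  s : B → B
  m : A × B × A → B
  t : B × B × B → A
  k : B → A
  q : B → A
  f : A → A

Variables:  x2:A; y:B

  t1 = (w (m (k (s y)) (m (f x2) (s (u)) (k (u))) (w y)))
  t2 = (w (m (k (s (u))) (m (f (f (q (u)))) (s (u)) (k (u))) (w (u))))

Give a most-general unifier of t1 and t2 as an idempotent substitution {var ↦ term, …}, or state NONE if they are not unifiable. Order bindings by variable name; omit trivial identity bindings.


{x2 ↦ (f (q (u))), y ↦ (u)}


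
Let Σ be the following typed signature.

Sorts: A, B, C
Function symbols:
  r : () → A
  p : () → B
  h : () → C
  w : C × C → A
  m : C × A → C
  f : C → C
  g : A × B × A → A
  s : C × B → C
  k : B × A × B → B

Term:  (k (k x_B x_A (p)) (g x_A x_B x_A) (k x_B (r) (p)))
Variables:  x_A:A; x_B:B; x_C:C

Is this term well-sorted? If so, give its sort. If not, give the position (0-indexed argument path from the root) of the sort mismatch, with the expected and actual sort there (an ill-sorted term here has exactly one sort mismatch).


well-sorted; sort = B

    x_B : B
    x_A : A
    (p) : B
  (k x_B x_A (p)) : B
    x_A : A
    x_B : B
    x_A : A
  (g x_A x_B x_A) : A
    x_B : B
    (r) : A
    (p) : B
  (k x_B (r) (p)) : B
(k (k x_B x_A (p)) (g x_A x_B x_A) (k x_B (r) (p))) : B


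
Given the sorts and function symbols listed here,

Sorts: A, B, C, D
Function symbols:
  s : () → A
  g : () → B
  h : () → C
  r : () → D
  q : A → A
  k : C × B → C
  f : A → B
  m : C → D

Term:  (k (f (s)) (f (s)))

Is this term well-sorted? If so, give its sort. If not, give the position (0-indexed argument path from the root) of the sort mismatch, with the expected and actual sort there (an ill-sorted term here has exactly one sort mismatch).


    (s) : A
  (f (s)) : B
    (s) : A
  (f (s)) : B
(k (f (s)) (f (s))) : ✗ arg 0 at [0] has sort B, expected C

ill-sorted at position [0]: expected C, got B


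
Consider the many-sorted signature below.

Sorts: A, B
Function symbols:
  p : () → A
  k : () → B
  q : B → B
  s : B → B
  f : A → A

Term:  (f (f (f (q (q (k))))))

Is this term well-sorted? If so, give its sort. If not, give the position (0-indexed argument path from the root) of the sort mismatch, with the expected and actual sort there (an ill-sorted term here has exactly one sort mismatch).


          (k) : B
        (q (k)) : B
      (q (q (k))) : B
    (f (q (q (k)))) : ✗ arg 0 at [0, 0, 0] has sort B, expected A

ill-sorted at position [0, 0, 0]: expected A, got B


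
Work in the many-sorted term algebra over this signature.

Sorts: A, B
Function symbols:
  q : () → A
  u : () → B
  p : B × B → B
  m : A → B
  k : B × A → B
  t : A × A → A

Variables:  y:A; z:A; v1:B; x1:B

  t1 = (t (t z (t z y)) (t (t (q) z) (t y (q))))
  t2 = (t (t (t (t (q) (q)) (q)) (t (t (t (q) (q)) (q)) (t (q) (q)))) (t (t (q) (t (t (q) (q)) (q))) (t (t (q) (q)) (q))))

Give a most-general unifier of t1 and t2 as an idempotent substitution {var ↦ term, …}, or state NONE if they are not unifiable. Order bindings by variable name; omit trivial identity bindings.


{y ↦ (t (q) (q)), z ↦ (t (t (q) (q)) (q))}


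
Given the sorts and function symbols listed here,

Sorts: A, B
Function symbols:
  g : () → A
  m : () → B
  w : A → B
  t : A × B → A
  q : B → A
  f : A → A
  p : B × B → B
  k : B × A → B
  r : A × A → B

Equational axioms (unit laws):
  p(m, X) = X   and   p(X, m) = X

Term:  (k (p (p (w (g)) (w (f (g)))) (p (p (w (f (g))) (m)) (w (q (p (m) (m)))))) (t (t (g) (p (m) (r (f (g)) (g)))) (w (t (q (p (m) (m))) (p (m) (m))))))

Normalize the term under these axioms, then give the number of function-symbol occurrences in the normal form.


1. (k (p (p (w (g)) (w (f (g)))) (p (p (w (f (g))) (m)) (w (q (p (m) (m)))))) (t (t (g) (p (m) (r (f (g)) (g)))) (w (t (q (p (m) (m))) (p (m) (m))))))  →  (k (p (p (w (g)) (w (f (g)))) (p (w (f (g))) (w (q (p (m) (m)))))) (t (t (g) (p (m) (r (f (g)) (g)))) (w (t (q (p (m) (m))) (p (m) (m))))))
2. (k (p (p (w (g)) (w (f (g)))) (p (w (f (g))) (w (q (p (m) (m)))))) (t (t (g) (p (m) (r (f (g)) (g)))) (w (t (q (p (m) (m))) (p (m) (m))))))  →  (k (p (p (w (g)) (w (f (g)))) (p (w (f (g))) (w (q (m))))) (t (t (g) (p (m) (r (f (g)) (g)))) (w (t (q (p (m) (m))) (p (m) (m))))))
3. (k (p (p (w (g)) (w (f (g)))) (p (w (f (g))) (w (q (m))))) (t (t (g) (p (m) (r (f (g)) (g)))) (w (t (q (p (m) (m))) (p (m) (m))))))  →  (k (p (p (w (g)) (w (f (g)))) (p (w (f (g))) (w (q (m))))) (t (t (g) (r (f (g)) (g))) (w (t (q (p (m) (m))) (p (m) (m))))))
4. (k (p (p (w (g)) (w (f (g)))) (p (w (f (g))) (w (q (m))))) (t (t (g) (r (f (g)) (g))) (w (t (q (p (m) (m))) (p (m) (m))))))  →  (k (p (p (w (g)) (w (f (g)))) (p (w (f (g))) (w (q (m))))) (t (t (g) (r (f (g)) (g))) (w (t (q (m)) (p (m) (m))))))
5. (k (p (p (w (g)) (w (f (g)))) (p (w (f (g))) (w (q (m))))) (t (t (g) (r (f (g)) (g))) (w (t (q (m)) (p (m) (m))))))  →  (k (p (p (w (g)) (w (f (g)))) (p (w (f (g))) (w (q (m))))) (t (t (g) (r (f (g)) (g))) (w (t (q (m)) (m)))))
normal form: (k (p (p (w (g)) (w (f (g)))) (p (w (f (g))) (w (q (m))))) (t (t (g) (r (f (g)) (g))) (w (t (q (m)) (m)))))

size = 27


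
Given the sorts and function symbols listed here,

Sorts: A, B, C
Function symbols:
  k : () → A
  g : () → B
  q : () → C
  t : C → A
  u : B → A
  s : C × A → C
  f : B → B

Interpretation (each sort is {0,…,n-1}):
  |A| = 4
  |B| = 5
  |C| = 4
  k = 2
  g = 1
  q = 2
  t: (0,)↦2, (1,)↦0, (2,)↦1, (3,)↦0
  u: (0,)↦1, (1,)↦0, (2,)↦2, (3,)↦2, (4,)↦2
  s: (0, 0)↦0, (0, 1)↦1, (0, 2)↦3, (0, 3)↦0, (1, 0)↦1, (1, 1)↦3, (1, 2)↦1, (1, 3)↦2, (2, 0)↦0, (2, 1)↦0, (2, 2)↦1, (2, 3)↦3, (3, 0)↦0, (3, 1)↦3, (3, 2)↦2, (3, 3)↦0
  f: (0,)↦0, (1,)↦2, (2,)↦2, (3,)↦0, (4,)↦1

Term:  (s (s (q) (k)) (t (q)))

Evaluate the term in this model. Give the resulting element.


  q = 2
  k = 2
  (s (q) (k)) = s(2, 2) = 1
  q = 2
  (t (q)) = t(2,) = 1
  (s (s (q) (k)) (t (q))) = s(1, 1) = 3

value = 3


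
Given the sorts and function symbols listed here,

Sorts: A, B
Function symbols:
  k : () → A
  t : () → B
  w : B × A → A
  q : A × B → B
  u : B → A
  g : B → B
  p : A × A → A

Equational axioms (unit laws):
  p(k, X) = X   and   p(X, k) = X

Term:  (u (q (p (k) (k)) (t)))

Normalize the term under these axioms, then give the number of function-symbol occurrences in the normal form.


size = 4

1. (u (q (p (k) (k)) (t)))  →  (u (q (k) (t)))
normal form: (u (q (k) (t)))


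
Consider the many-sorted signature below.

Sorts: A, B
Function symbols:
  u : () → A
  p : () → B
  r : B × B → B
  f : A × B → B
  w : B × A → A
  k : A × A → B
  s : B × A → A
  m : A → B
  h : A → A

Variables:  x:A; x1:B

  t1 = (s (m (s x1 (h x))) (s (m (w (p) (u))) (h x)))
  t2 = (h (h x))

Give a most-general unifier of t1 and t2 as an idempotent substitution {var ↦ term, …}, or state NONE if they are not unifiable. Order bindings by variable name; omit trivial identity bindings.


NONE (not unifiable)

head clash or occurs-check failure — not unifiable


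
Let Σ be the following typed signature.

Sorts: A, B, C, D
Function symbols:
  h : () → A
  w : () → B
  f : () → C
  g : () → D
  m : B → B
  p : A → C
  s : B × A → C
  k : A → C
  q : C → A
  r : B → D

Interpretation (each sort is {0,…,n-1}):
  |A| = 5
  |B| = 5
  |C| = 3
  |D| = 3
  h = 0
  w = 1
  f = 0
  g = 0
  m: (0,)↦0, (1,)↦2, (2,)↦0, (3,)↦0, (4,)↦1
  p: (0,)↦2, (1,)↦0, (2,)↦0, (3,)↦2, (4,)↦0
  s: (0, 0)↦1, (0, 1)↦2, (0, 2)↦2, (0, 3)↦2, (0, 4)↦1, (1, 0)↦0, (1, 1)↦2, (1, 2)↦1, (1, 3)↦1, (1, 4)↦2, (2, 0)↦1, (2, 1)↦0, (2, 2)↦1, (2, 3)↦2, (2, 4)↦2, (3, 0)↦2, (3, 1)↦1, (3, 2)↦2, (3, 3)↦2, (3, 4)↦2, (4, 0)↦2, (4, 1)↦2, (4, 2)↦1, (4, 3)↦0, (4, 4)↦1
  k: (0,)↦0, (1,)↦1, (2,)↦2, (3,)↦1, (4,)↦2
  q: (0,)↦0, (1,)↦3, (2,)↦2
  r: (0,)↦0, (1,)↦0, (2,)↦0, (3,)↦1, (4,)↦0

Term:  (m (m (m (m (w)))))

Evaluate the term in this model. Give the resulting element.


value = 0

  w = 1
  (m (w)) = m(1,) = 2
  (m (m (w))) = m(2,) = 0
  (m (m (m (w)))) = m(0,) = 0
  (m (m (m (m (w))))) = m(0,) = 0


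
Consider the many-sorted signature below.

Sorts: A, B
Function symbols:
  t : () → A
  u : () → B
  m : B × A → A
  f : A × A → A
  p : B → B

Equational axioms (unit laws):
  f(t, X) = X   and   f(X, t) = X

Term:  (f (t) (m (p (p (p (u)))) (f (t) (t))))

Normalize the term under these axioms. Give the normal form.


1. (f (t) (m (p (p (p (u)))) (f (t) (t))))  →  (m (p (p (p (u)))) (f (t) (t)))
2. (m (p (p (p (u)))) (f (t) (t)))  →  (m (p (p (p (u)))) (t))

normal form = (m (p (p (p (u)))) (t))


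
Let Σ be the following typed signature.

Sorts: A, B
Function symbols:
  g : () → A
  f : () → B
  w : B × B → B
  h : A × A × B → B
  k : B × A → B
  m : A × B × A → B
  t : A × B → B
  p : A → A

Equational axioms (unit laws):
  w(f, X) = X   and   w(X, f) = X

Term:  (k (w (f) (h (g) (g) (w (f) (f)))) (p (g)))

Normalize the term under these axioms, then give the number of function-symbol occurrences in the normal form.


size = 7

1. (k (w (f) (h (g) (g) (w (f) (f)))) (p (g)))  →  (k (h (g) (g) (w (f) (f))) (p (g)))
2. (k (h (g) (g) (w (f) (f))) (p (g)))  →  (k (h (g) (g) (f)) (p (g)))
normal form: (k (h (g) (g) (f)) (p (g)))


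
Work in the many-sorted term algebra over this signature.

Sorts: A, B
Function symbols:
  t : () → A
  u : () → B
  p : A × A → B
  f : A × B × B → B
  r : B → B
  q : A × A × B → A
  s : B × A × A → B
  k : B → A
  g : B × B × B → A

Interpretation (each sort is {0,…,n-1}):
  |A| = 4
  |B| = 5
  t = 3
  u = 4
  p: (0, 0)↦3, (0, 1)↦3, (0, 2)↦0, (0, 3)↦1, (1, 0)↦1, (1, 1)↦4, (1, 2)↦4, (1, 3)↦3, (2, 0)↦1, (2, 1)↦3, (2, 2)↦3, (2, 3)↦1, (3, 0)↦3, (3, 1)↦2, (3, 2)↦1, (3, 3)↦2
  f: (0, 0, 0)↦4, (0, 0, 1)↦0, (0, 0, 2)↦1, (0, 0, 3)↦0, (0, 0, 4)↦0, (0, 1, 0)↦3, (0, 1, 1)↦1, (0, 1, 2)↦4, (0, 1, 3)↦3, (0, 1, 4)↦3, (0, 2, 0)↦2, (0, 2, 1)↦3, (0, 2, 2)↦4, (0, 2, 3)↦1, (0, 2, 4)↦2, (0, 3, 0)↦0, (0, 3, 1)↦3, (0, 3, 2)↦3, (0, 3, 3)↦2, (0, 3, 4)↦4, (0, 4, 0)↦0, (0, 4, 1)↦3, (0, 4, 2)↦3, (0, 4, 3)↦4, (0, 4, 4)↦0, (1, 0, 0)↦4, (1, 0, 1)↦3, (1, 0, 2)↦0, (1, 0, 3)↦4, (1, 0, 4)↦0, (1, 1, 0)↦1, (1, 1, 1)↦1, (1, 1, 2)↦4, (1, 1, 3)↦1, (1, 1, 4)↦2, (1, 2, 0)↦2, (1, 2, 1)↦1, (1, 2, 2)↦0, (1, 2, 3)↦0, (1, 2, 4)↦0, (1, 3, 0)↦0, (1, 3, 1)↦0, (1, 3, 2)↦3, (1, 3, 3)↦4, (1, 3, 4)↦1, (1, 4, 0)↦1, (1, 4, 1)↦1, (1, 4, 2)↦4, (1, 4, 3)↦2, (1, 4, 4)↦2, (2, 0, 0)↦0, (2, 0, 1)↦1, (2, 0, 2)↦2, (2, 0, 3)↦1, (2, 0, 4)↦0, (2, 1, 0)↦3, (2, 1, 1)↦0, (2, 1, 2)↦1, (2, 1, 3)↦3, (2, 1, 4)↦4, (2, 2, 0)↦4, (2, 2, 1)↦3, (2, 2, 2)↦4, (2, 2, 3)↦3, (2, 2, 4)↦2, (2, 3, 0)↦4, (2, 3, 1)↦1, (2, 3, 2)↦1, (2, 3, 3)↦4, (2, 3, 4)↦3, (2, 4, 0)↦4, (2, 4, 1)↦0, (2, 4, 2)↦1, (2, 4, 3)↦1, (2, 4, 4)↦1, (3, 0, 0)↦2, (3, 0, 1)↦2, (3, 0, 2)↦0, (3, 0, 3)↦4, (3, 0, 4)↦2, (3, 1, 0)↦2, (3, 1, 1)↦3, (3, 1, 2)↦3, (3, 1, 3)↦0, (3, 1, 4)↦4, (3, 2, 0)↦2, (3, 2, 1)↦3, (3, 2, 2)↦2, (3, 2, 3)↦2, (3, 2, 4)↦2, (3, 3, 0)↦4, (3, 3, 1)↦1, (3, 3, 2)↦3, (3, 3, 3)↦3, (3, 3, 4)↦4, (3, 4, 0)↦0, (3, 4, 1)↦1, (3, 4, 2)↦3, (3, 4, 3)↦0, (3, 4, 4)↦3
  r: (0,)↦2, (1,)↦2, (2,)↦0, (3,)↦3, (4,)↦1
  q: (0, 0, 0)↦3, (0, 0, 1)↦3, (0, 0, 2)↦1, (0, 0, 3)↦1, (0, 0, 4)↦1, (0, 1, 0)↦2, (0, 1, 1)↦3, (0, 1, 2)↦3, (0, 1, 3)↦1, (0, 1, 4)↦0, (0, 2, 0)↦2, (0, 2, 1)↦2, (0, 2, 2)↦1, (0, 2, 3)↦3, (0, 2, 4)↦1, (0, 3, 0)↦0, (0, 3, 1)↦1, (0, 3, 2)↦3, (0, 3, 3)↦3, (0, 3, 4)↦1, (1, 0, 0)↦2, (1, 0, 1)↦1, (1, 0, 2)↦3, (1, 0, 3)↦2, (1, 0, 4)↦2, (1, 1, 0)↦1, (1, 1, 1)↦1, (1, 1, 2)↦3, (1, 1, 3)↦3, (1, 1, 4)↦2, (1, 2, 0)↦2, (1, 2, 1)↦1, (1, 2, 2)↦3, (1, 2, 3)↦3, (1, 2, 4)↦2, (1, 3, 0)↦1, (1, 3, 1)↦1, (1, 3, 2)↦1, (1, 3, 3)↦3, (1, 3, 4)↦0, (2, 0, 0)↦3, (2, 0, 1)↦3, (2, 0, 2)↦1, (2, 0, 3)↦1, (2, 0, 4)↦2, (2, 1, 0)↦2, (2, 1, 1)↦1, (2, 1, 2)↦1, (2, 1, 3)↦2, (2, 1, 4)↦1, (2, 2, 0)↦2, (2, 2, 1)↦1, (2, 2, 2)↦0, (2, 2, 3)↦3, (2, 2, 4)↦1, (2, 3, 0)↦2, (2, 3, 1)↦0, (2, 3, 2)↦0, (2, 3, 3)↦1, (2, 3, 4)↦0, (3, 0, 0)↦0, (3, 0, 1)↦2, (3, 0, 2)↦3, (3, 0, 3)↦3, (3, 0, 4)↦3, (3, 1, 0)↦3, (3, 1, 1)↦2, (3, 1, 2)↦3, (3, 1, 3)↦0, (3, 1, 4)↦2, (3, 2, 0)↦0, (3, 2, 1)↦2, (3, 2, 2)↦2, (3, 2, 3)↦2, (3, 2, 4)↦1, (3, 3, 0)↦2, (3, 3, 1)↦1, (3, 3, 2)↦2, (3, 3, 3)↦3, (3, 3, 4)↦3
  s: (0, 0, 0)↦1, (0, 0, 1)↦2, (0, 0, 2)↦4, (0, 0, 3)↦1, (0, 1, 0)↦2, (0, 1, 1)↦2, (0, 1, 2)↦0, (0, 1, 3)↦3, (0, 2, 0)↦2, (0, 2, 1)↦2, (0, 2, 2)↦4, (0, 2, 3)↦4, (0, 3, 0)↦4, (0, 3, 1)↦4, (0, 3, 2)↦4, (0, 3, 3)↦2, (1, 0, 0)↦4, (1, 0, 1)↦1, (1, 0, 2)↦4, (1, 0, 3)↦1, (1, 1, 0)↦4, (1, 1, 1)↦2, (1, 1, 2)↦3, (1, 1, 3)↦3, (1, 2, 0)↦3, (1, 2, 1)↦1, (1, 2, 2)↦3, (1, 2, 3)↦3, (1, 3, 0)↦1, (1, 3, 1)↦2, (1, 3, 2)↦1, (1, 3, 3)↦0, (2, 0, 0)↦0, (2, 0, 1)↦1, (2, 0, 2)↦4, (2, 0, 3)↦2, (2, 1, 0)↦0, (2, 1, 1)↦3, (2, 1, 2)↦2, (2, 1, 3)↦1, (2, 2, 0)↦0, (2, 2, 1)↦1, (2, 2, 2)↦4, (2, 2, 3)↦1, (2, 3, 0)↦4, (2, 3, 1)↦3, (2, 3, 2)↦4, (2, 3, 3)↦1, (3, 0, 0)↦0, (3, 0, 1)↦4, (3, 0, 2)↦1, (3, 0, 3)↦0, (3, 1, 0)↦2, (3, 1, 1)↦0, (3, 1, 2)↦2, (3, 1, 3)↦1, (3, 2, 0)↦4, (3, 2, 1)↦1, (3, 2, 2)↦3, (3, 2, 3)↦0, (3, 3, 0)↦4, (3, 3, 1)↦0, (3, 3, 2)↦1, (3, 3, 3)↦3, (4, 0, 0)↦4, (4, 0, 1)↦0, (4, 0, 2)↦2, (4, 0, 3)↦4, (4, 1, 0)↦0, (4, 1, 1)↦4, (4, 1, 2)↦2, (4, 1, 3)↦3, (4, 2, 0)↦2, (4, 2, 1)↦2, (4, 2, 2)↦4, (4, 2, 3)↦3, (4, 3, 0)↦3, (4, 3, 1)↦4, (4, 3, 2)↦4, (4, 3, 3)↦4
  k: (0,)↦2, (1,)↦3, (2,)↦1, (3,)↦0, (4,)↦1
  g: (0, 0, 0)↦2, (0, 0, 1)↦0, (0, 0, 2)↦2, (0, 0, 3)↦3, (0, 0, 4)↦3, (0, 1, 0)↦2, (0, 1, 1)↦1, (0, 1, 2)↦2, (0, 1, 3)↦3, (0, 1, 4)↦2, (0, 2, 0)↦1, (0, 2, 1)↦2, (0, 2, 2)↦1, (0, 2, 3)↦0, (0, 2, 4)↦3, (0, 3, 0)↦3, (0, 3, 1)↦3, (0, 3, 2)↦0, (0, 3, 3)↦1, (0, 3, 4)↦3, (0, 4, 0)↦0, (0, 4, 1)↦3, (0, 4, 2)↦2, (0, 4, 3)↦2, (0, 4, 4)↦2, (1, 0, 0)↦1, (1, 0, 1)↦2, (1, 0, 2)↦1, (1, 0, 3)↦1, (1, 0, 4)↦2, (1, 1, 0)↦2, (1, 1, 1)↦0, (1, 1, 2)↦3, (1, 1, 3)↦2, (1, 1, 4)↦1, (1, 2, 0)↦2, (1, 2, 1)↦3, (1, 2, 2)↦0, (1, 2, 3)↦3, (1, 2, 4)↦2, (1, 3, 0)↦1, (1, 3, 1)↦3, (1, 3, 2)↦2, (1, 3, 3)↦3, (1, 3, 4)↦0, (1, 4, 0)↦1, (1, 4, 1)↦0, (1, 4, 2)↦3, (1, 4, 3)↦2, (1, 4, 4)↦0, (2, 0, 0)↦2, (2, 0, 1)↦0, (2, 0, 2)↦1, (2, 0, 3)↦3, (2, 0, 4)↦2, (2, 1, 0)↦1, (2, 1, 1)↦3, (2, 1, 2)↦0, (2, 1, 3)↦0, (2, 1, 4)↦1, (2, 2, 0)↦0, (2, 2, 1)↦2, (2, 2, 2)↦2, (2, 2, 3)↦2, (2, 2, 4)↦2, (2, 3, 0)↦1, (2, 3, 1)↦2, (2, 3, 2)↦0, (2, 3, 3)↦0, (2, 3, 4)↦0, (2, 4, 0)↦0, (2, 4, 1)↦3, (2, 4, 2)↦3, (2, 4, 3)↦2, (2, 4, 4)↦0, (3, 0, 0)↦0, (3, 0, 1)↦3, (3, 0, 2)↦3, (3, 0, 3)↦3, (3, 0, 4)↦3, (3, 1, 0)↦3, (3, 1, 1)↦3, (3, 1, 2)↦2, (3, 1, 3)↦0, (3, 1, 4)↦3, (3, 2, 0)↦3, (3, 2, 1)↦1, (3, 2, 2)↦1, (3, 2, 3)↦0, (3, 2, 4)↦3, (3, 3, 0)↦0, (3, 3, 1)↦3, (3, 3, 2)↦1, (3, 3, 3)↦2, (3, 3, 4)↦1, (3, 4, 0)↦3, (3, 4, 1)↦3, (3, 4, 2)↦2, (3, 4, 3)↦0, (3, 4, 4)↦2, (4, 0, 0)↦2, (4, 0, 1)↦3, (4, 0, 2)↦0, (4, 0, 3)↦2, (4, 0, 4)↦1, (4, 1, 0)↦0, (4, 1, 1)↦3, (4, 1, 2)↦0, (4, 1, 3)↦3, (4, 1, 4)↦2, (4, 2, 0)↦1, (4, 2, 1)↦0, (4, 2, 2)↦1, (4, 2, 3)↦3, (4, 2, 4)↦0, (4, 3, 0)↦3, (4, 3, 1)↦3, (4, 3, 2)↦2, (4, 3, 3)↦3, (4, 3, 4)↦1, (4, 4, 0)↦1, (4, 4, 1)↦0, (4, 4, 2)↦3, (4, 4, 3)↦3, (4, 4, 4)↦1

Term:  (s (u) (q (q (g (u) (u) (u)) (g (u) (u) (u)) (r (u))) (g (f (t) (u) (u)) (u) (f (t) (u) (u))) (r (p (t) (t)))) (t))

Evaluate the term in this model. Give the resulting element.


value = 3

  u = 4
  u = 4
  u = 4
  u = 4
  (g (u) (u) (u)) = g(4, 4, 4) = 1
  u = 4
  u = 4
  u = 4
  (g (u) (u) (u)) = g(4, 4, 4) = 1
  u = 4
  (r (u)) = r(4,) = 1
  (q (g (u) (u) (u)) (g (u) (u) (u)) (r (u))) = q(1, 1, 1) = 1
  t = 3
  u = 4
  u = 4
  (f (t) (u) (u)) = f(3, 4, 4) = 3
  u = 4
  t = 3
  u = 4
  u = 4
  (f (t) (u) (u)) = f(3, 4, 4) = 3
  (g (f (t) (u) (u)) (u) (f (t) (u) (u))) = g(3, 4, 3) = 0
  t = 3
  t = 3
  (p (t) (t)) = p(3, 3) = 2
  (r (p (t) (t))) = r(2,) = 0
  (q (q (g (u) (u) (u)) (g (u) (u) (u)) (r (u))) (g (f (t) (u) (u)) (u) (f (t) (u) (u))) (r (p (t) (t)))) = q(1, 0, 0) = 2
  t = 3
  (s (u) (q (q (g (u) (u) (u)) (g (u) (u) (u)) (r (u))) (g (f (t) (u) (u)) (u) (f (t) (u) (u))) (r (p (t) (t)))) (t)) = s(4, 2, 3) = 3


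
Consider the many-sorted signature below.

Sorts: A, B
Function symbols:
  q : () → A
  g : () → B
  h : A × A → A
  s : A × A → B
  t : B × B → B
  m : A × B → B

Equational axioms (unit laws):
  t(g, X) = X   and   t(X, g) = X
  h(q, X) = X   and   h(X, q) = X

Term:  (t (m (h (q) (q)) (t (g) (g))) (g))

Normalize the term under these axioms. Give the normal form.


normal form = (m (q) (g))

1. (t (m (h (q) (q)) (t (g) (g))) (g))  →  (m (h (q) (q)) (t (g) (g)))
2. (m (h (q) (q)) (t (g) (g)))  →  (m (q) (t (g) (g)))
3. (m (q) (t (g) (g)))  →  (m (q) (g))


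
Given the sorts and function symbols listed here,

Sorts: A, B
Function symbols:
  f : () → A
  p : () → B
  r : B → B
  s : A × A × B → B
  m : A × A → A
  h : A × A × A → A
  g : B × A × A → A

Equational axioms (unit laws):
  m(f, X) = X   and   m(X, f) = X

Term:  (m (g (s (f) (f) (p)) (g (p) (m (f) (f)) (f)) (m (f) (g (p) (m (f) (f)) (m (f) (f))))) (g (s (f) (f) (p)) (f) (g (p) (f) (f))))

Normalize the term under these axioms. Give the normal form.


1. (m (g (s (f) (f) (p)) (g (p) (m (f) (f)) (f)) (m (f) (g (p) (m (f) (f)) (m (f) (f))))) (g (s (f) (f) (p)) (f) (g (p) (f) (f))))  →  (m (g (s (f) (f) (p)) (g (p) (f) (f)) (m (f) (g (p) (m (f) (f)) (m (f) (f))))) (g (s (f) (f) (p)) (f) (g (p) (f) (f))))
2. (m (g (s (f) (f) (p)) (g (p) (f) (f)) (m (f) (g (p) (m (f) (f)) (m (f) (f))))) (g (s (f) (f) (p)) (f) (g (p) (f) (f))))  →  (m (g (s (f) (f) (p)) (g (p) (f) (f)) (g (p) (m (f) (f)) (m (f) (f)))) (g (s (f) (f) (p)) (f) (g (p) (f) (f))))
3. (m (g (s (f) (f) (p)) (g (p) (f) (f)) (g (p) (m (f) (f)) (m (f) (f)))) (g (s (f) (f) (p)) (f) (g (p) (f) (f))))  →  (m (g (s (f) (f) (p)) (g (p) (f) (f)) (g (p) (f) (m (f) (f)))) (g (s (f) (f) (p)) (f) (g (p) (f) (f))))
4. (m (g (s (f) (f) (p)) (g (p) (f) (f)) (g (p) (f) (m (f) (f)))) (g (s (f) (f) (p)) (f) (g (p) (f) (f))))  →  (m (g (s (f) (f) (p)) (g (p) (f) (f)) (g (p) (f) (f))) (g (s (f) (f) (p)) (f) (g (p) (f) (f))))

normal form = (m (g (s (f) (f) (p)) (g (p) (f) (f)) (g (p) (f) (f))) (g (s (f) (f) (p)) (f) (g (p) (f) (f))))


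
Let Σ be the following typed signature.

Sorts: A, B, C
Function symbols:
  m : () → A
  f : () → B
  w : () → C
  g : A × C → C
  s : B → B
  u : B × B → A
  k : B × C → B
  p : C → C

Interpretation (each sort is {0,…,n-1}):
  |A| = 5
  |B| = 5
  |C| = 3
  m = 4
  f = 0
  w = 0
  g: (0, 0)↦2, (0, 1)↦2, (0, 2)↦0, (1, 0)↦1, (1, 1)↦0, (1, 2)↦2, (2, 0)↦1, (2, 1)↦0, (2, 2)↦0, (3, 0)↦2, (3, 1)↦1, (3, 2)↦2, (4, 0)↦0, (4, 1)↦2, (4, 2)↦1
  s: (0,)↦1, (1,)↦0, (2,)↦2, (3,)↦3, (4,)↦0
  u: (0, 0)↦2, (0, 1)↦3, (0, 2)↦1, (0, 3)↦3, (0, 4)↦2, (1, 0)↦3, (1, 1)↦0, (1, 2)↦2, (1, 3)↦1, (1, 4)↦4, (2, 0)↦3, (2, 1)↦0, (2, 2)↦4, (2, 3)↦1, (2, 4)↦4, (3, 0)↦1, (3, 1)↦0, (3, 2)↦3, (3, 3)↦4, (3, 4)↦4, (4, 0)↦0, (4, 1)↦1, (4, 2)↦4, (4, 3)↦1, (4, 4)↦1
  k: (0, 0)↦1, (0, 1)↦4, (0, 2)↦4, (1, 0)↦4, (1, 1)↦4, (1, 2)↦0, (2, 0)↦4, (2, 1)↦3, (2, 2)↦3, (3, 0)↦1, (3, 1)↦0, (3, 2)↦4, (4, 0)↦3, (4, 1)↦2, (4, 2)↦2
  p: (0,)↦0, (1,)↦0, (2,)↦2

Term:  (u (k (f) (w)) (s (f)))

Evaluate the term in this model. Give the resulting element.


  f = 0
  w = 0
  (k (f) (w)) = k(0, 0) = 1
  f = 0
  (s (f)) = s(0,) = 1
  (u (k (f) (w)) (s (f))) = u(1, 1) = 0

value = 0


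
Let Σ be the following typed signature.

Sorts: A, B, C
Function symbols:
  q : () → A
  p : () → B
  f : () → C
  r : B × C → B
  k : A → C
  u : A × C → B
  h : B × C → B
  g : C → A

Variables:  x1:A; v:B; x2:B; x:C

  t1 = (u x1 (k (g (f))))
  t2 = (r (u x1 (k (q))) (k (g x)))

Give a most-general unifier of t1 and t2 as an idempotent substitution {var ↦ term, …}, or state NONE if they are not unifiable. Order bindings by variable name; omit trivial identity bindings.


NONE (not unifiable)

head clash or occurs-check failure — not unifiable


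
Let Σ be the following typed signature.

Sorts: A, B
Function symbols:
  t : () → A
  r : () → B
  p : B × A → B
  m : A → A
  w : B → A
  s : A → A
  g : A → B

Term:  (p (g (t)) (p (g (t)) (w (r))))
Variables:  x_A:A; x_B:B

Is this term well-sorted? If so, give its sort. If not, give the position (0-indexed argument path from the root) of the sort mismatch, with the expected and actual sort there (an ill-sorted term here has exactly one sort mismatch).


    (t) : A
  (g (t)) : B
      (t) : A
    (g (t)) : B
      (r) : B
    (w (r)) : A
  (p (g (t)) (w (r))) : B
(p (g (t)) (p (g (t)) (w (r)))) : ✗ arg 1 at [1] has sort B, expected A

ill-sorted at position [1]: expected A, got B


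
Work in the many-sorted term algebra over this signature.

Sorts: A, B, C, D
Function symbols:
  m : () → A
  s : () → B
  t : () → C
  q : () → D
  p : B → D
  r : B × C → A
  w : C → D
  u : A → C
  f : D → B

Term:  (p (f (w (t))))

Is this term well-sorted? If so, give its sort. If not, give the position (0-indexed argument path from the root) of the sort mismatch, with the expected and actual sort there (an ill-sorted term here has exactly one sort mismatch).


well-sorted; sort = D

      (t) : C
    (w (t)) : D
  (f (w (t))) : B
(p (f (w (t)))) : D


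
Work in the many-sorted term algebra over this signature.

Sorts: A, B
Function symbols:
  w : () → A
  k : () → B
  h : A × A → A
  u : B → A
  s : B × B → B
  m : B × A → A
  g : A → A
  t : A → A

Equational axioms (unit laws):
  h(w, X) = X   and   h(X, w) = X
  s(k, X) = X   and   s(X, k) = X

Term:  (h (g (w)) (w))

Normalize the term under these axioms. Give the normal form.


normal form = (g (w))

1. (h (g (w)) (w))  →  (g (w))


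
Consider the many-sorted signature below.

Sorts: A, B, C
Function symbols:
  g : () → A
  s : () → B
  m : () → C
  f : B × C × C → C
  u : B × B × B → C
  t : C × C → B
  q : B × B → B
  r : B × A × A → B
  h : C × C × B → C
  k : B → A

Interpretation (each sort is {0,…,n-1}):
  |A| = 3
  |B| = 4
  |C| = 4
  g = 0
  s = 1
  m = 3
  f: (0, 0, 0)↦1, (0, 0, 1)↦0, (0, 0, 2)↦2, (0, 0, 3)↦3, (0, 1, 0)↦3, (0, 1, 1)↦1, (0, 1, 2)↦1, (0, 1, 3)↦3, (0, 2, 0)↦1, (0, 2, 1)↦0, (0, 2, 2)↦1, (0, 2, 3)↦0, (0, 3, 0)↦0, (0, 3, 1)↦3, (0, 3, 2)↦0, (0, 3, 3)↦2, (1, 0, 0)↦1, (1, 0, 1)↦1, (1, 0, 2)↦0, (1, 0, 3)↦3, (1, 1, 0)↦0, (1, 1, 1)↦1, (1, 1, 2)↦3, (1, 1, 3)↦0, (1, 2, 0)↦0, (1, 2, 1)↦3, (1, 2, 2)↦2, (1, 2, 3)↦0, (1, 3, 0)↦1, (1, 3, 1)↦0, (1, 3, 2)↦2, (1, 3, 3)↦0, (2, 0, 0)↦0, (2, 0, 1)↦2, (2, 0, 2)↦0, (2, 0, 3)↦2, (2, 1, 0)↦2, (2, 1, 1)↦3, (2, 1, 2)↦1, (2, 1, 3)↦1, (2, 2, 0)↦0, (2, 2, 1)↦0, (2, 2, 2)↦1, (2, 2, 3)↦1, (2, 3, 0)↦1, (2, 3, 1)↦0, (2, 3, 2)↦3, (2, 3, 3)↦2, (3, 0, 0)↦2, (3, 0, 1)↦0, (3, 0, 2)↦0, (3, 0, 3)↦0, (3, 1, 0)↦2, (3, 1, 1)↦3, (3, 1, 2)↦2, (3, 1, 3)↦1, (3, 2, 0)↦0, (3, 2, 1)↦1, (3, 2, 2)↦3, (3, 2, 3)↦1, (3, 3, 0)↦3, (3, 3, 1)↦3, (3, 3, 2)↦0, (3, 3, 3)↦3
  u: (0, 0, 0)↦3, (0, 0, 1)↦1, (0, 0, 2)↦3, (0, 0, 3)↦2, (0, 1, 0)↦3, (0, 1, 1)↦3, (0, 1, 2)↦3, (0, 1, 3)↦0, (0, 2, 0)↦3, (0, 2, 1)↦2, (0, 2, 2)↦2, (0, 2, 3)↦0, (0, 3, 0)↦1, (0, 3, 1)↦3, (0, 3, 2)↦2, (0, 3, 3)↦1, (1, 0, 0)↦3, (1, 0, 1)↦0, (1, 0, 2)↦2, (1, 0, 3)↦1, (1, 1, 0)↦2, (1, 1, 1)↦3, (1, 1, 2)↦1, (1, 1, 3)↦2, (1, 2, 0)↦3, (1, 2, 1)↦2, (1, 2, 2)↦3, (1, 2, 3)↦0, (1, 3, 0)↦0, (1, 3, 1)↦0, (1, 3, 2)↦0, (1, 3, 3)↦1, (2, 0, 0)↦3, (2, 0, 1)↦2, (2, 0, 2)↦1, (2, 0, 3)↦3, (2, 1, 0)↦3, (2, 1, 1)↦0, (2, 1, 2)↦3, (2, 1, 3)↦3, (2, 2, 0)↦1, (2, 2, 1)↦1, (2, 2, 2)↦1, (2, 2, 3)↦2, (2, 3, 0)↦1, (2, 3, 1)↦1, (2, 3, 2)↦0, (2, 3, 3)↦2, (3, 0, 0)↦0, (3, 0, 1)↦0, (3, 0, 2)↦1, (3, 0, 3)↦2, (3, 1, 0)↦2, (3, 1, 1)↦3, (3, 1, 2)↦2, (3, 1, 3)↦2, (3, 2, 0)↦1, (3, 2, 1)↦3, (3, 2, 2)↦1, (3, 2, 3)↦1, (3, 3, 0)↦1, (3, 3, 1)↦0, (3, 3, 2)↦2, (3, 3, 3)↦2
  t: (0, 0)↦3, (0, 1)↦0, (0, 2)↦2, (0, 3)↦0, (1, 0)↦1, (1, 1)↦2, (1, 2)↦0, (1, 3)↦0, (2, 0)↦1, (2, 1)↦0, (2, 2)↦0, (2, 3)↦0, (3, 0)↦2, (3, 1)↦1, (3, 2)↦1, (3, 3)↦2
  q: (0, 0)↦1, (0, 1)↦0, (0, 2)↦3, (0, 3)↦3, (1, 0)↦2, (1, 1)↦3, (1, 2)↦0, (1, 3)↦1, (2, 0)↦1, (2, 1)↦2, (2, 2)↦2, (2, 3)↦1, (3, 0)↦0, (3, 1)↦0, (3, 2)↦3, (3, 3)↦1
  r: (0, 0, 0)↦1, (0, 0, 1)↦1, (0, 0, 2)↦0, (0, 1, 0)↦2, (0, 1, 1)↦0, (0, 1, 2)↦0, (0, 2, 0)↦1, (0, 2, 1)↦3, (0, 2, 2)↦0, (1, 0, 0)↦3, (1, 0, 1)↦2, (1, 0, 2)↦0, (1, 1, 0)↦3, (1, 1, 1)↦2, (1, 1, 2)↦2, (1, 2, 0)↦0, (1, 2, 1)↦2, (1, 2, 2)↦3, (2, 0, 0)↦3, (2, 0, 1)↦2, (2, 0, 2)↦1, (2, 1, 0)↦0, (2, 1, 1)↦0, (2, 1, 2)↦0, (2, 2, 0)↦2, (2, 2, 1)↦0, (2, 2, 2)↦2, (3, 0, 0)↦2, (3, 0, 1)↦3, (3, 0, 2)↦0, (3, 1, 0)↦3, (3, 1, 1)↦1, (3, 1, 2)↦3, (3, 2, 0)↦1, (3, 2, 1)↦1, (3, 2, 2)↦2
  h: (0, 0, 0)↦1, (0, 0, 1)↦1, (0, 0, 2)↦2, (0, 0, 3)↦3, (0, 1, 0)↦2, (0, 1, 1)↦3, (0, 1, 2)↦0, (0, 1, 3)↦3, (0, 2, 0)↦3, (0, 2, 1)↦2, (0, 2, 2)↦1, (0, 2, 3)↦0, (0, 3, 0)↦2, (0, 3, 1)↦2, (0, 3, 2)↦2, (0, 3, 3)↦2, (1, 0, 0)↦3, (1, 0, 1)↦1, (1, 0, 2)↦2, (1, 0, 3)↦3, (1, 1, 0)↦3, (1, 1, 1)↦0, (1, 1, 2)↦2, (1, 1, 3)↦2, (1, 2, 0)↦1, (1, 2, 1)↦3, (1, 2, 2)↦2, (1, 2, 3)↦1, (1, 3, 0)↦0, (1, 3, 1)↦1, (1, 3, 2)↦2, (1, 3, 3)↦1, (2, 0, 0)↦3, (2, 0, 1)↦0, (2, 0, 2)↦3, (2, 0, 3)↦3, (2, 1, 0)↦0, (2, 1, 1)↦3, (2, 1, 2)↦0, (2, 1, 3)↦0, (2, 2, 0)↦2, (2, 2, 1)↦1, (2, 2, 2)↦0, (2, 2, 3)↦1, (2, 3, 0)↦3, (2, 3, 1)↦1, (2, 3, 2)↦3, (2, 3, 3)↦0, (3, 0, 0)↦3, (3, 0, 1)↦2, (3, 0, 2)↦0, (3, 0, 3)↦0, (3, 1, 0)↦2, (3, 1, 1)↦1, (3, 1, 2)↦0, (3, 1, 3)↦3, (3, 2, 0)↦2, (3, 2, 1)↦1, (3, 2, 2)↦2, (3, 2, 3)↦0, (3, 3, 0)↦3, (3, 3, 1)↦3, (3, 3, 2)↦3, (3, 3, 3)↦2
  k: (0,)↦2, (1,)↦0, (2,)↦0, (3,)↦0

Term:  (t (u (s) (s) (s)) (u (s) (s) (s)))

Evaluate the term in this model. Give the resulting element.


  s = 1
  s = 1
  s = 1
  (u (s) (s) (s)) = u(1, 1, 1) = 3
  s = 1
  s = 1
  s = 1
  (u (s) (s) (s)) = u(1, 1, 1) = 3
  (t (u (s) (s) (s)) (u (s) (s) (s))) = t(3, 3) = 2

value = 2


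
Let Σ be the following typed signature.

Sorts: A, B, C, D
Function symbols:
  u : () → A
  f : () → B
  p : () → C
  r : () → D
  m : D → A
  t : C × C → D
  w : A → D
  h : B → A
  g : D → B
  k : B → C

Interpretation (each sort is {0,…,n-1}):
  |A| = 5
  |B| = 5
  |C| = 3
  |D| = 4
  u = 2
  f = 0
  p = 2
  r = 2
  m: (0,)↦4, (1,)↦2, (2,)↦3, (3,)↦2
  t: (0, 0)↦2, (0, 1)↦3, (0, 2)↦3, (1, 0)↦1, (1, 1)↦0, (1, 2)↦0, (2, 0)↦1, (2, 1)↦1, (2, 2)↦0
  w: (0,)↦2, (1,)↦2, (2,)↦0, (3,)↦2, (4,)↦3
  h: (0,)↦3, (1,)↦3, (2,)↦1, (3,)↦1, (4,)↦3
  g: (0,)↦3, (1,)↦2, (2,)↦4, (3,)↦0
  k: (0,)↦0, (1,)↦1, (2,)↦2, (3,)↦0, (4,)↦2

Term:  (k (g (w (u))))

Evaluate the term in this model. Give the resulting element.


  u = 2
  (w (u)) = w(2,) = 0
  (g (w (u))) = g(0,) = 3
  (k (g (w (u)))) = k(3,) = 0

value = 0


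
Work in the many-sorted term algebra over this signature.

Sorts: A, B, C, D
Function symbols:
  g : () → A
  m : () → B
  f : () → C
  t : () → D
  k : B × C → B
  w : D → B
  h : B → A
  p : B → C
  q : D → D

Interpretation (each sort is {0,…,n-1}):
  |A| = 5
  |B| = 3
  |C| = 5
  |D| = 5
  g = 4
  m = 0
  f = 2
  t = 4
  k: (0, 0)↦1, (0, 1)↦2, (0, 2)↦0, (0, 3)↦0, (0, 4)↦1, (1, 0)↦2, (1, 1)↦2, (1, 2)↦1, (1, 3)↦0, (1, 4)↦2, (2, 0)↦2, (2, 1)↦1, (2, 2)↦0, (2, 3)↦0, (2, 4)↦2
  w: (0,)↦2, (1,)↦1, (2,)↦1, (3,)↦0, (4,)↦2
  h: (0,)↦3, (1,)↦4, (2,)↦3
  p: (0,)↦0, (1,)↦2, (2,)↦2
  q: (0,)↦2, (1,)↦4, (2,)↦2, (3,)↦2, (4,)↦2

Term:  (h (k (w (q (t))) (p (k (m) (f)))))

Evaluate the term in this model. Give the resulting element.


value = 3

  t = 4
  (q (t)) = q(4,) = 2
  (w (q (t))) = w(2,) = 1
  m = 0
  f = 2
  (k (m) (f)) = k(0, 2) = 0
  (p (k (m) (f))) = p(0,) = 0
  (k (w (q (t))) (p (k (m) (f)))) = k(1, 0) = 2
  (h (k (w (q (t))) (p (k (m) (f))))) = h(2,) = 3


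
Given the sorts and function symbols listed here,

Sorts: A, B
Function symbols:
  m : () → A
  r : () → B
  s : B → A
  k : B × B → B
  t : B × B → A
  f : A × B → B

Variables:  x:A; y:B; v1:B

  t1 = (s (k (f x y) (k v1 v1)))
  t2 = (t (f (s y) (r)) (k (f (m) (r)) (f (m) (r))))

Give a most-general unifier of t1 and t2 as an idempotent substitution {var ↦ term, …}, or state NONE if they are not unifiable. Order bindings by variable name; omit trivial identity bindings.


head clash or occurs-check failure — not unifiable

NONE (not unifiable)


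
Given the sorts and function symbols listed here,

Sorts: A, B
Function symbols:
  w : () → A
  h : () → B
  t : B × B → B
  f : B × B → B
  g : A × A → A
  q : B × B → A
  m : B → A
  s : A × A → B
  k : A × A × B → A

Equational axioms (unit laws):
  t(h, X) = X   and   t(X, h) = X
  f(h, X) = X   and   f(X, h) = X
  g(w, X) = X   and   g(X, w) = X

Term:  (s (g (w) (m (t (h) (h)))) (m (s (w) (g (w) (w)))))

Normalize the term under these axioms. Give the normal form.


1. (s (g (w) (m (t (h) (h)))) (m (s (w) (g (w) (w)))))  →  (s (m (t (h) (h))) (m (s (w) (g (w) (w)))))
2. (s (m (t (h) (h))) (m (s (w) (g (w) (w)))))  →  (s (m (h)) (m (s (w) (g (w) (w)))))
3. (s (m (h)) (m (s (w) (g (w) (w)))))  →  (s (m (h)) (m (s (w) (w))))

normal form = (s (m (h)) (m (s (w) (w))))


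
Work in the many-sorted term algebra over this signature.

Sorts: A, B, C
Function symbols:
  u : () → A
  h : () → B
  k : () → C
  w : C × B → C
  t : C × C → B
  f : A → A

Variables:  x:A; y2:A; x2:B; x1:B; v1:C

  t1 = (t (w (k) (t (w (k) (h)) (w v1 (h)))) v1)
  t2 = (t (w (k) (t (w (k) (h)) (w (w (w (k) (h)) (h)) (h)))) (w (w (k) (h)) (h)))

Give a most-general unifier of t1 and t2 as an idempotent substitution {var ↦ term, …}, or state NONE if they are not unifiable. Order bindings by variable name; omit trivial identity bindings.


{v1 ↦ (w (w (k) (h)) (h))}


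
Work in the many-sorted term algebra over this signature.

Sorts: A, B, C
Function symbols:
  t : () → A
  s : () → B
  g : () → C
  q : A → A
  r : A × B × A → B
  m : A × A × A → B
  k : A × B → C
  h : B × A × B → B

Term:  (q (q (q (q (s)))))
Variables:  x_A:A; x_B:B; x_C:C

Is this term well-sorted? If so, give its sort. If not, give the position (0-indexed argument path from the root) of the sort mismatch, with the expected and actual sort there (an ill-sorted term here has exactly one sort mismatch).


        (s) : B
      (q (s)) : ✗ arg 0 at [0, 0, 0, 0] has sort B, expected A

ill-sorted at position [0, 0, 0, 0]: expected A, got B


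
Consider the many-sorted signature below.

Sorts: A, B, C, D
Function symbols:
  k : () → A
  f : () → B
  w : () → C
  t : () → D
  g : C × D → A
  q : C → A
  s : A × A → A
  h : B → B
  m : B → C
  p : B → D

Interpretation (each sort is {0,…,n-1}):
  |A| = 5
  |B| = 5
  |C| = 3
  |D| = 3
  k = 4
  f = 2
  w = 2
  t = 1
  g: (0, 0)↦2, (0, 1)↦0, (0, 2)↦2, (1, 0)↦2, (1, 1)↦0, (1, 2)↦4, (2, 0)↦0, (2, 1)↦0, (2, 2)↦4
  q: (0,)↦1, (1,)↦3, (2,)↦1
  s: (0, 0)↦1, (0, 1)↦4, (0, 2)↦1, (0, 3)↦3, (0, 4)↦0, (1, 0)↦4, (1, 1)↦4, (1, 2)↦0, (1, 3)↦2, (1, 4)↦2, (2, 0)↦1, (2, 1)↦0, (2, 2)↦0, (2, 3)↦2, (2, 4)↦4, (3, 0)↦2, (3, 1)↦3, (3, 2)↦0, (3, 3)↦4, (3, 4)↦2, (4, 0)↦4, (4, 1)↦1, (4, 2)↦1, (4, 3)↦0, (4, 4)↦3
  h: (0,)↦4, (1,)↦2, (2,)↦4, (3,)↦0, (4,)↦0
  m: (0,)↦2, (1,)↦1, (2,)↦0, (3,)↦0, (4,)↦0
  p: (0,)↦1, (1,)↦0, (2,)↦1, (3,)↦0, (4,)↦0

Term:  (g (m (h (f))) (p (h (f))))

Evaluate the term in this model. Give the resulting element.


value = 2

  f = 2
  (h (f)) = h(2,) = 4
  (m (h (f))) = m(4,) = 0
  f = 2
  (h (f)) = h(2,) = 4
  (p (h (f))) = p(4,) = 0
  (g (m (h (f))) (p (h (f)))) = g(0, 0) = 2


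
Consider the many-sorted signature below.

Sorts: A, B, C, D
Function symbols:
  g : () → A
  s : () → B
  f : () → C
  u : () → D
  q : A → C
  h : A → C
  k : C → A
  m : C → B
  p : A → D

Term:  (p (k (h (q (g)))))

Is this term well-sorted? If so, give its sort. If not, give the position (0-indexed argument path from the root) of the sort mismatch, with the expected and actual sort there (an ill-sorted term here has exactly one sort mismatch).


        (g) : A
      (q (g)) : C
    (h (q (g))) : ✗ arg 0 at [0, 0, 0] has sort C, expected A

ill-sorted at position [0, 0, 0]: expected A, got C


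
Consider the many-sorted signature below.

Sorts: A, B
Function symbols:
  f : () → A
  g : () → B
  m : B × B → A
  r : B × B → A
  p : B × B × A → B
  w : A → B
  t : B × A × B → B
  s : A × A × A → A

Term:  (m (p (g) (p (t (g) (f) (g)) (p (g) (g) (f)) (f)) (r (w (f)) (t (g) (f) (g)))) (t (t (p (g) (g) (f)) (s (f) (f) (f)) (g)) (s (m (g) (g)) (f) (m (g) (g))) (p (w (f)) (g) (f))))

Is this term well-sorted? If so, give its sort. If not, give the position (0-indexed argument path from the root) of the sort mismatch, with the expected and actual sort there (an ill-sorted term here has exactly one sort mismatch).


    (g) : B
        (g) : B
        (f) : A
        (g) : B
      (t (g) (f) (g)) : B
        (g) : B
        (g) : B
        (f) : A
      (p (g) (g) (f)) : B
      (f) : A
    (p (t (g) (f) (g)) (p (g) (g) (f)) (f)) : B
        (f) : A
      (w (f)) : B
        (g) : B
        (f) : A
        (g) : B
      (t (g) (f) (g)) : B
    (r (w (f)) (t (g) (f) (g))) : A
  (p (g) (p (t (g) (f) (g)) (p (g) (g) (f)) (f)) (r (w (f)) (t (g) (f) (g)))) : B
        (g) : B
        (g) : B
        (f) : A
      (p (g) (g) (f)) : B
        (f) : A
        (f) : A
        (f) : A
      (s (f) (f) (f)) : A
      (g) : B
    (t (p (g) (g) (f)) (s (f) (f) (f)) (g)) : B
        (g) : B
        (g) : B
      (m (g) (g)) : A
      (f) : A
        (g) : B
        (g) : B
      (m (g) (g)) : A
    (s (m (g) (g)) (f) (m (g) (g))) : A
        (f) : A
      (w (f)) : B
      (g) : B
      (f) : A
    (p (w (f)) (g) (f)) : B
  (t (t (p (g) (g) (f)) (s (f) (f) (f)) (g)) (s (m (g) (g)) (f) (m (g) (g))) (p (w (f)) (g) (f))) : B
(m (p (g) (p (t (g) (f) (g)) (p (g) (g) (f)) (f)) (r (w (f)) (t (g) (f) (g)))) (t (t (p (g) (g) (f)) (s (f) (f) (f)) (g)) (s (m (g) (g)) (f) (m (g) (g))) (p (w (f)) (g) (f)))) : A

well-sorted; sort = A
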